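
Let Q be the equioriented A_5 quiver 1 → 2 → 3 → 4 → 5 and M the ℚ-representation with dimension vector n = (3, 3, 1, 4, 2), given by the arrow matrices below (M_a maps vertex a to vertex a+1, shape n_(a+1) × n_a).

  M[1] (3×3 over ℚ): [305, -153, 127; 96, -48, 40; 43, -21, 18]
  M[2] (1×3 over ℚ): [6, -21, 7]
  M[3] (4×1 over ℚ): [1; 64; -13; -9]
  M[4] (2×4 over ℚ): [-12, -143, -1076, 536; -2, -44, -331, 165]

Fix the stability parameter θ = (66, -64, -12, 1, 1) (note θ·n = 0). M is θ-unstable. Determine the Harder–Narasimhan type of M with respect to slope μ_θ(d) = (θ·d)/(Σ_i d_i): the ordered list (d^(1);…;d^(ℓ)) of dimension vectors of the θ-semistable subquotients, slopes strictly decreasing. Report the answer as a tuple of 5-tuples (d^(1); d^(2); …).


Barcode: M ≅ I[1,1], I[1,2], I[1,4], I[2,2], I[4,4], I[4,5]^2. HN layers by μ_θ (4 steps, strictly decreasing):
  μ^(1)=66; μ^(2)=1; μ^(3)=-10/3; μ^(4)=-64

((1, 0, 0, 0, 0); (1, 1, 0, 4, 2); (1, 1, 1, 0, 0); (0, 1, 0, 0, 0))


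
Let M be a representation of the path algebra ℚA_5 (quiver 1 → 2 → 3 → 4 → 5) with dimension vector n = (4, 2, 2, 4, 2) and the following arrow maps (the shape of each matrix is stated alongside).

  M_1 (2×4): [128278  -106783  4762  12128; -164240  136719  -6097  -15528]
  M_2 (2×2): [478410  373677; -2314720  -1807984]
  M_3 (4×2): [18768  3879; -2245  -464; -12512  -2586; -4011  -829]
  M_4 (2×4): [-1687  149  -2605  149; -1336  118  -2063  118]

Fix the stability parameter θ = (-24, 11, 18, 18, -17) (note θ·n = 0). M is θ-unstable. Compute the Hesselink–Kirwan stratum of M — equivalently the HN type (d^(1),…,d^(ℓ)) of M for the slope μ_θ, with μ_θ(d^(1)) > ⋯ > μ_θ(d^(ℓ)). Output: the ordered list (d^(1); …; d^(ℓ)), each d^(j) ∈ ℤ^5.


Barcode: M ≅ I[1,1]^2, I[1,2], I[1,4], I[3,4], I[4,5]^2. HN layers by μ_θ (4 steps, strictly decreasing):
  μ^(1)=18; μ^(2)=11; μ^(3)=1/2; μ^(4)=-24

((0, 0, 2, 2, 0); (0, 2, 0, 0, 0); (0, 0, 0, 2, 2); (4, 0, 0, 0, 0))


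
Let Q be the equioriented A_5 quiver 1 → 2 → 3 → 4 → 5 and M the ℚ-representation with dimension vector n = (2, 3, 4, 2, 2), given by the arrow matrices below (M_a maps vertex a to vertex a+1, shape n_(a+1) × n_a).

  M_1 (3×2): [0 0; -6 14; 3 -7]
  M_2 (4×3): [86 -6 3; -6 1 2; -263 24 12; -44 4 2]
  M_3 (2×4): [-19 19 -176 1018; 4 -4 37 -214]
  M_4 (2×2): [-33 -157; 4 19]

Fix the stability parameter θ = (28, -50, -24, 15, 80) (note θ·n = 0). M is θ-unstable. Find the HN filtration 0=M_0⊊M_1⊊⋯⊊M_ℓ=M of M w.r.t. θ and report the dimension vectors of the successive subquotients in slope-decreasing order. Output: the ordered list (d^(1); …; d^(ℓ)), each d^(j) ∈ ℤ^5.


Barcode: M ≅ I[1,1], I[1,5], I[2,3], I[2,5], I[3,3]. HN layers by μ_θ (6 steps, strictly decreasing):
  μ^(1)=80; μ^(2)=28; μ^(3)=15; μ^(4)=-46/3; μ^(5)=-24; μ^(6)=-50

((0, 0, 0, 0, 2); (1, 0, 0, 0, 0); (0, 0, 0, 2, 0); (1, 1, 1, 0, 0); (0, 0, 3, 0, 0); (0, 2, 0, 0, 0))


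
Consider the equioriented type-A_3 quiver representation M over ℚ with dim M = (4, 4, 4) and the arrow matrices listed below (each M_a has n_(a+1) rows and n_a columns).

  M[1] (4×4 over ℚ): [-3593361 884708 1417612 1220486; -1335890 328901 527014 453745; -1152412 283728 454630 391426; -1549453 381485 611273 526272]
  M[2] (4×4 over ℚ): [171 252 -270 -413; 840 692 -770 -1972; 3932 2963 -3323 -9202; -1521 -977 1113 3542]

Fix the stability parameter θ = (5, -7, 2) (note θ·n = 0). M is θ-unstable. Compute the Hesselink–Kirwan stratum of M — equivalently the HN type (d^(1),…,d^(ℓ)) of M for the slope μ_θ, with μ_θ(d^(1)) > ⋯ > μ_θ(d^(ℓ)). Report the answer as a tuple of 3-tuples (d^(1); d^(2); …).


Via rank(M_{q-1}∘⋯∘M_p): M ≅ I[1,1], I[1,3]^3, I[2,3].
μ_θ-semistable layers: μ^(1)=5; μ^(2)=2; μ^(3)=-1; μ^(4)=-7

((1, 0, 0); (0, 0, 4); (3, 3, 0); (0, 1, 0))


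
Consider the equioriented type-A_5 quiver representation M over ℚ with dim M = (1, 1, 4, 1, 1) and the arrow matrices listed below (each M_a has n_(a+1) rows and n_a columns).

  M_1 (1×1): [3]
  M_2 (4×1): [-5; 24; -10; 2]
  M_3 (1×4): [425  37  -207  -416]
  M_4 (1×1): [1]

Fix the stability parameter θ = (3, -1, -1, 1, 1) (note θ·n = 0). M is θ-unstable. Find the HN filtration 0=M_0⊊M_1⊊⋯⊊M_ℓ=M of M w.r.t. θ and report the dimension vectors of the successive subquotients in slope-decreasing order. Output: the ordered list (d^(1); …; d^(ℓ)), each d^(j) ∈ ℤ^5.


Via rank(M_{q-1}∘⋯∘M_p): M ≅ I[1,5], I[3,3]^3.
μ_θ-semistable layers: μ^(1)=1; μ^(2)=1/3; μ^(3)=-1

((0, 0, 0, 1, 1); (1, 1, 1, 0, 0); (0, 0, 3, 0, 0))


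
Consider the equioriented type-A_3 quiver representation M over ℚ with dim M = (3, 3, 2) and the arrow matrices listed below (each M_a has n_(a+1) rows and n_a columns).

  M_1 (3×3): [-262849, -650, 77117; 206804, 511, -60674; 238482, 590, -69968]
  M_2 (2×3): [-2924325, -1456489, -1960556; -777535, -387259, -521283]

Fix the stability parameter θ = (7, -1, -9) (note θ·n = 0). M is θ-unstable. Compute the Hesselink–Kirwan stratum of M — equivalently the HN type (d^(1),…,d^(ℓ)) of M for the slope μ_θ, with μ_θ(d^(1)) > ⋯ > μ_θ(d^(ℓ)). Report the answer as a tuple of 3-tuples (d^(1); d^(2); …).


Via rank(M_{q-1}∘⋯∘M_p): M ≅ I[1,2], I[1,3]^2.
μ_θ-semistable layers: μ^(1)=3; μ^(2)=-1

((1, 1, 0); (2, 2, 2))


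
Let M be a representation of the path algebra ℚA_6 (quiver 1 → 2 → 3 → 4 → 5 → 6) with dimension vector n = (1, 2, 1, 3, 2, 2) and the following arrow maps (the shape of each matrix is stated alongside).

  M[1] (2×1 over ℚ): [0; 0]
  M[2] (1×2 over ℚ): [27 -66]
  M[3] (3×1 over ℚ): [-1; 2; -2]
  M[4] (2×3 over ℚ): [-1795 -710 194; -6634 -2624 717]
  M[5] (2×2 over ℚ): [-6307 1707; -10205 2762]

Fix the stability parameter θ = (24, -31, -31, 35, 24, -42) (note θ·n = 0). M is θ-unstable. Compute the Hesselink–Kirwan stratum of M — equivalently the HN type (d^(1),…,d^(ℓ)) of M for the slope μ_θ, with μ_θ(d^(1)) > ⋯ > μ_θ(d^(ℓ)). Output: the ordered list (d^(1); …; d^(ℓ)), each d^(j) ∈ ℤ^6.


Interval decomposition of M: I[1,1], I[2,2], I[2,6], I[4,4], I[4,6].
HN type (ℓ=4): μ^(1)=35; μ^(2)=24; μ^(3)=17/3; μ^(4)=-31

((0, 0, 0, 1, 0, 0); (1, 0, 0, 0, 0, 0); (0, 0, 0, 2, 2, 2); (0, 2, 1, 0, 0, 0))


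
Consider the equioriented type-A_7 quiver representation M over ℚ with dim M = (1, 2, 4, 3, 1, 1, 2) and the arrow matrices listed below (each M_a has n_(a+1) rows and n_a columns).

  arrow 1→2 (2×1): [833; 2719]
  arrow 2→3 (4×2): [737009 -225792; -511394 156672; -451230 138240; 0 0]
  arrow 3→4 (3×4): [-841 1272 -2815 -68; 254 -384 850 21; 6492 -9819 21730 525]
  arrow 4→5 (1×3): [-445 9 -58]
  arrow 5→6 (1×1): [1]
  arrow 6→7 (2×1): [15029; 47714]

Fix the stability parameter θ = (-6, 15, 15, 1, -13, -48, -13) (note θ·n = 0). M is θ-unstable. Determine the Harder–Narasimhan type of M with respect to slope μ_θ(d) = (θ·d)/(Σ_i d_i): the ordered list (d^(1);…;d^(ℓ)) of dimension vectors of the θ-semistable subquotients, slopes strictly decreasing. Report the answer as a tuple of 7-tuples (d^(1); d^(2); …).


Barcode: M ≅ I[1,7], I[2,2], I[3,3], I[3,4]^2, I[7,7]. HN layers by μ_θ (4 steps, strictly decreasing):
  μ^(1)=15; μ^(2)=8; μ^(3)=-7; μ^(4)=-13

((0, 1, 1, 0, 0, 0, 0); (0, 0, 2, 2, 0, 0, 0); (1, 1, 1, 1, 1, 1, 1); (0, 0, 0, 0, 0, 0, 1))


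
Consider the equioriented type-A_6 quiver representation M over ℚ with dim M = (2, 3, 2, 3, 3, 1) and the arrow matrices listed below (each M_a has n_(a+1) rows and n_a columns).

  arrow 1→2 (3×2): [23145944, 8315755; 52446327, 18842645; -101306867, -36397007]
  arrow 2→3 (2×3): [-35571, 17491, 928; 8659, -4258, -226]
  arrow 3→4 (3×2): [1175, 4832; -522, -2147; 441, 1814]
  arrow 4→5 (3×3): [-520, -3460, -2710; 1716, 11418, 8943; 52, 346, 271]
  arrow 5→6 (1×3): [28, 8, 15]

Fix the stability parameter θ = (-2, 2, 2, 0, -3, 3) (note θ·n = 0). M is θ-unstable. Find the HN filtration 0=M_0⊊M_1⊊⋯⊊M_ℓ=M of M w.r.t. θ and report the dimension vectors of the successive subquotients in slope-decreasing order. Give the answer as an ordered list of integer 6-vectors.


Via rank(M_{q-1}∘⋯∘M_p): M ≅ I[1,4], I[1,6], I[2,2], I[4,4], I[5,5]^2.
μ_θ-semistable layers: μ^(1)=3; μ^(2)=2; μ^(3)=4/3; μ^(4)=1/4; μ^(5)=0; μ^(6)=-2; μ^(7)=-3

((0, 0, 0, 0, 0, 1); (0, 1, 0, 0, 0, 0); (0, 1, 1, 1, 0, 0); (0, 1, 1, 1, 1, 0); (0, 0, 0, 1, 0, 0); (2, 0, 0, 0, 0, 0); (0, 0, 0, 0, 2, 0))


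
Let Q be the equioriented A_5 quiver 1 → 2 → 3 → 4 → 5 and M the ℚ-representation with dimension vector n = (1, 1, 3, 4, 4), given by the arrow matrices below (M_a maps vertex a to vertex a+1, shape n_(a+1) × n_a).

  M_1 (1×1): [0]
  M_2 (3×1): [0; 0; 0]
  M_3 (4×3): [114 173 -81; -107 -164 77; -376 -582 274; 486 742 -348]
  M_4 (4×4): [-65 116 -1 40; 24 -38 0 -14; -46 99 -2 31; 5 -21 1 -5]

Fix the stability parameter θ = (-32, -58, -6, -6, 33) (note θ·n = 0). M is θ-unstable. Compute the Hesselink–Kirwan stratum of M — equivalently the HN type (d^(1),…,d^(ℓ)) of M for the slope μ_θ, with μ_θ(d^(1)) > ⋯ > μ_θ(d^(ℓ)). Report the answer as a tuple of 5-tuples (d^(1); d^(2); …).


Via rank(M_{q-1}∘⋯∘M_p): M ≅ I[1,1], I[2,2], I[3,3], I[3,5]^2, I[4,4]^2, I[5,5]^2.
μ_θ-semistable layers: μ^(1)=33; μ^(2)=-6; μ^(3)=-32; μ^(4)=-58

((0, 0, 0, 0, 4); (0, 0, 3, 4, 0); (1, 0, 0, 0, 0); (0, 1, 0, 0, 0))


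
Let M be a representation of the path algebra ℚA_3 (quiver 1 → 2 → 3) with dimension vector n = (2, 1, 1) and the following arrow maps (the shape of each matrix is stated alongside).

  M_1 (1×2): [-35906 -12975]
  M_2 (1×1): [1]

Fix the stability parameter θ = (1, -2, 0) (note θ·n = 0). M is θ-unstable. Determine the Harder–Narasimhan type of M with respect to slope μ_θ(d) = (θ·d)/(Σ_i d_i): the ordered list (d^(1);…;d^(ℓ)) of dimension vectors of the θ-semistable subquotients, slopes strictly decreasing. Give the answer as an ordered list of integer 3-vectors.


Interval decomposition of M: I[1,1], I[1,3].
HN type (ℓ=3): μ^(1)=1; μ^(2)=0; μ^(3)=-1/2

((1, 0, 0); (0, 0, 1); (1, 1, 0))


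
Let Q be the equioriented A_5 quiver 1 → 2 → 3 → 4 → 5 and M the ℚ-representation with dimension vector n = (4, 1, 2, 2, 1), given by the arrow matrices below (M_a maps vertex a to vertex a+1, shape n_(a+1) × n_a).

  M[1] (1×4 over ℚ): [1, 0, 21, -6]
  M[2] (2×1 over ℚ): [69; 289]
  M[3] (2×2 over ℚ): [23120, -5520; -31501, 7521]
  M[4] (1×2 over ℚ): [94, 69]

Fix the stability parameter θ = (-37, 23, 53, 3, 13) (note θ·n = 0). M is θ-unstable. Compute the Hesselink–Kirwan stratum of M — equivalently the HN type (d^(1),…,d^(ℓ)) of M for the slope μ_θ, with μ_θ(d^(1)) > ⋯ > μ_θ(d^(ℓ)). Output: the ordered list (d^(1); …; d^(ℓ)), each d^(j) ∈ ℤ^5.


Barcode: M ≅ I[1,1]^3, I[1,3], I[3,5], I[4,4]. HN layers by μ_θ (4 steps, strictly decreasing):
  μ^(1)=53; μ^(2)=23; μ^(3)=3; μ^(4)=-37

((0, 0, 1, 0, 0); (0, 1, 1, 1, 1); (0, 0, 0, 1, 0); (4, 0, 0, 0, 0))


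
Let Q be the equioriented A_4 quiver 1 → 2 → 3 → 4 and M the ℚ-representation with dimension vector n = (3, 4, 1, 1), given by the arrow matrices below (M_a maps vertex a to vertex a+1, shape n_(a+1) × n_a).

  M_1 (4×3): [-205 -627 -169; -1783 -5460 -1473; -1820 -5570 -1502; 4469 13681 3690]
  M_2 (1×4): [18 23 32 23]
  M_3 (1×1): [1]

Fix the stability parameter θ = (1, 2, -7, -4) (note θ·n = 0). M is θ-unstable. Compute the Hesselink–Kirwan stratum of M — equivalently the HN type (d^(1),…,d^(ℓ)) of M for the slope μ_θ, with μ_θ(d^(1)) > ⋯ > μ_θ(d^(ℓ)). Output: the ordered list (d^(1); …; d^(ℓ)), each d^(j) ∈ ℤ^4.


Via rank(M_{q-1}∘⋯∘M_p): M ≅ I[1,2]^2, I[1,4], I[2,2].
μ_θ-semistable layers: μ^(1)=2; μ^(2)=1; μ^(3)=-2

((0, 3, 0, 0); (2, 0, 0, 0); (1, 1, 1, 1))


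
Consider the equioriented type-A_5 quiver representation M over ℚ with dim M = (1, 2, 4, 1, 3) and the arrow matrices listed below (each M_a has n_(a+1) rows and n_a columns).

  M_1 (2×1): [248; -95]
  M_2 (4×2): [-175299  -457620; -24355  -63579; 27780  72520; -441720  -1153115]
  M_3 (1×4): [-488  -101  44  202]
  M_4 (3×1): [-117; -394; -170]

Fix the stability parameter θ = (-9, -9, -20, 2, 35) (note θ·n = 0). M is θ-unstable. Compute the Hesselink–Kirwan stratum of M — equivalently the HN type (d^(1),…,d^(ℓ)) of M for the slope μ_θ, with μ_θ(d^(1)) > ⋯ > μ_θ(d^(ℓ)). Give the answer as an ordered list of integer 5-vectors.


Interval decomposition of M: I[1,5], I[2,3], I[3,3]^2, I[5,5]^2.
HN type (ℓ=5): μ^(1)=35; μ^(2)=2; μ^(3)=-38/3; μ^(4)=-29/2; μ^(5)=-20

((0, 0, 0, 0, 3); (0, 0, 0, 1, 0); (1, 1, 1, 0, 0); (0, 1, 1, 0, 0); (0, 0, 2, 0, 0))


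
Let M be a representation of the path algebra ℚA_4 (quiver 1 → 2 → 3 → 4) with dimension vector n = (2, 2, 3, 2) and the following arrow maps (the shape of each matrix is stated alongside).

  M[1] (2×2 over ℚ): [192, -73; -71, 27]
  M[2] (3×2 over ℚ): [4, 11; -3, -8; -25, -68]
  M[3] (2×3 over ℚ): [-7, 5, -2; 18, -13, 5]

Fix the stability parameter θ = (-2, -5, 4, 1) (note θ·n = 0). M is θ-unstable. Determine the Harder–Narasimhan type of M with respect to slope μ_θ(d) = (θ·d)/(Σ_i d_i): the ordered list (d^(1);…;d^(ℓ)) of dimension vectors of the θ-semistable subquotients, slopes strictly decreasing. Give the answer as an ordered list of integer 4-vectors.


Interval decomposition of M: I[1,3], I[1,4], I[3,4].
HN type (ℓ=3): μ^(1)=4; μ^(2)=5/2; μ^(3)=-7/2

((0, 0, 1, 0); (0, 0, 2, 2); (2, 2, 0, 0))


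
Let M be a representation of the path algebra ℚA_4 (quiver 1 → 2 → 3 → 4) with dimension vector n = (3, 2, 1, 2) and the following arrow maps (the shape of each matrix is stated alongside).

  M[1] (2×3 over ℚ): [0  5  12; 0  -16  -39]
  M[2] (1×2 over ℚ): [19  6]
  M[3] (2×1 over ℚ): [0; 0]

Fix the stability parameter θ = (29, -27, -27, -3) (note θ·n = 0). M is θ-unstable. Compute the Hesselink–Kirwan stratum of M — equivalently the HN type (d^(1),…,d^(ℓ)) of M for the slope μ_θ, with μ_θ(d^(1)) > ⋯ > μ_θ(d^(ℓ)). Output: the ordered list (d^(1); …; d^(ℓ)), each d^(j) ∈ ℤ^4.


Via rank(M_{q-1}∘⋯∘M_p): M ≅ I[1,1], I[1,2], I[1,3], I[4,4]^2.
μ_θ-semistable layers: μ^(1)=29; μ^(2)=1; μ^(3)=-3; μ^(4)=-25/3

((1, 0, 0, 0); (1, 1, 0, 0); (0, 0, 0, 2); (1, 1, 1, 0))


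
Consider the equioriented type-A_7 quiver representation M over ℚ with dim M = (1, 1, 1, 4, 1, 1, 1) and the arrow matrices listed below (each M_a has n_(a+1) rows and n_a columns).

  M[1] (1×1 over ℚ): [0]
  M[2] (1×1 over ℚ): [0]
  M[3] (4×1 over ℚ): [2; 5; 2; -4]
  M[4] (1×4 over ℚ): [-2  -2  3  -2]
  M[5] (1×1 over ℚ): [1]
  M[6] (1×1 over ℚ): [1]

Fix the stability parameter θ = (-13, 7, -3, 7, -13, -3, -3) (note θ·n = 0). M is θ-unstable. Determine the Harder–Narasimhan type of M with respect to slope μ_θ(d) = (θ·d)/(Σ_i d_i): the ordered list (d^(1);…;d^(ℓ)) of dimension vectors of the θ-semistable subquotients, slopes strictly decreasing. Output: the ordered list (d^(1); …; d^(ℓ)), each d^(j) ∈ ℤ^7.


Interval decomposition of M: I[1,1], I[2,2], I[3,4], I[4,4]^2, I[4,7].
HN type (ℓ=3): μ^(1)=7; μ^(2)=-3; μ^(3)=-13

((0, 1, 0, 3, 0, 0, 0); (0, 0, 1, 1, 1, 1, 1); (1, 0, 0, 0, 0, 0, 0))


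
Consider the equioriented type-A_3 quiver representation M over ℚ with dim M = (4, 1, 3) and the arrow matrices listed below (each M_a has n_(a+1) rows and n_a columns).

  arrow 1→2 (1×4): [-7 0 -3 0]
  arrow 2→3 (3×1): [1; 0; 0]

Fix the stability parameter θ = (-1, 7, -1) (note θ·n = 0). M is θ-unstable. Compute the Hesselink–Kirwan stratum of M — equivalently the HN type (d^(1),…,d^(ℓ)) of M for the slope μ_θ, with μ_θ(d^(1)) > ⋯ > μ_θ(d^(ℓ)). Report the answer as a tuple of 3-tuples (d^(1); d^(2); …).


Interval decomposition of M: I[1,1]^3, I[1,3], I[3,3]^2.
HN type (ℓ=2): μ^(1)=3; μ^(2)=-1

((0, 1, 1); (4, 0, 2))


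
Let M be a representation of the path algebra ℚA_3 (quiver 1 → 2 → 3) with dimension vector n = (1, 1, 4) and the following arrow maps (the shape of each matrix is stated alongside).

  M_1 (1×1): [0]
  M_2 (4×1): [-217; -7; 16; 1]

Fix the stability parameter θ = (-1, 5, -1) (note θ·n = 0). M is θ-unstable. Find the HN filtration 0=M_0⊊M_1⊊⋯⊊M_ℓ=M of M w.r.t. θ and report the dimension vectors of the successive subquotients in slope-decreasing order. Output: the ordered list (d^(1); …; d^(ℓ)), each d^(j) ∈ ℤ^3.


Barcode: M ≅ I[1,1], I[2,3], I[3,3]^3. HN layers by μ_θ (2 steps, strictly decreasing):
  μ^(1)=2; μ^(2)=-1

((0, 1, 1); (1, 0, 3))


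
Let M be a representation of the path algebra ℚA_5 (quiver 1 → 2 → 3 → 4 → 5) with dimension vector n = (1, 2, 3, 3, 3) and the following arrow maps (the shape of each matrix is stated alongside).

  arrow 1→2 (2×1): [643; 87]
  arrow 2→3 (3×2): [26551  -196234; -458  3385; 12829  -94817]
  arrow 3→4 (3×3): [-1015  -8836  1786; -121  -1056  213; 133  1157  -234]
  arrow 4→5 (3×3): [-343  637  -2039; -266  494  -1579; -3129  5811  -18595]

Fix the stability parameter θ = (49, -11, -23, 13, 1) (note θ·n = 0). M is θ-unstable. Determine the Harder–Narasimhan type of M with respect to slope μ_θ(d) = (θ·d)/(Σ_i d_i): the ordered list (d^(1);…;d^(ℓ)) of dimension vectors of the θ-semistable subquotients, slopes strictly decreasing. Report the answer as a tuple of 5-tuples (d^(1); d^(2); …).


Interval decomposition of M: I[1,4], I[2,5], I[3,5], I[5,5].
HN type (ℓ=6): μ^(1)=13; μ^(2)=7; μ^(3)=5; μ^(4)=1; μ^(5)=-17; μ^(6)=-23

((0, 0, 0, 1, 0); (0, 0, 0, 2, 2); (1, 1, 1, 0, 0); (0, 0, 0, 0, 1); (0, 1, 1, 0, 0); (0, 0, 1, 0, 0))


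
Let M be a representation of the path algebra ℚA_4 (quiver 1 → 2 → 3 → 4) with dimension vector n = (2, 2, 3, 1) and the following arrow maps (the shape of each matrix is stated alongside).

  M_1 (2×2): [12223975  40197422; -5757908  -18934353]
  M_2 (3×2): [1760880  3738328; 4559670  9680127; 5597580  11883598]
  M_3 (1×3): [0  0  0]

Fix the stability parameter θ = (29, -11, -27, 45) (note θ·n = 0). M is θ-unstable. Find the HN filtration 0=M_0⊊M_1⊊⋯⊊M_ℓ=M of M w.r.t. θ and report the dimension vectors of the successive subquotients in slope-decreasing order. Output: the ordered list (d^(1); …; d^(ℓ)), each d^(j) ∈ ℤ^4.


Interval decomposition of M: I[1,2], I[1,3], I[3,3]^2, I[4,4].
HN type (ℓ=4): μ^(1)=45; μ^(2)=9; μ^(3)=-3; μ^(4)=-27

((0, 0, 0, 1); (1, 1, 0, 0); (1, 1, 1, 0); (0, 0, 2, 0))


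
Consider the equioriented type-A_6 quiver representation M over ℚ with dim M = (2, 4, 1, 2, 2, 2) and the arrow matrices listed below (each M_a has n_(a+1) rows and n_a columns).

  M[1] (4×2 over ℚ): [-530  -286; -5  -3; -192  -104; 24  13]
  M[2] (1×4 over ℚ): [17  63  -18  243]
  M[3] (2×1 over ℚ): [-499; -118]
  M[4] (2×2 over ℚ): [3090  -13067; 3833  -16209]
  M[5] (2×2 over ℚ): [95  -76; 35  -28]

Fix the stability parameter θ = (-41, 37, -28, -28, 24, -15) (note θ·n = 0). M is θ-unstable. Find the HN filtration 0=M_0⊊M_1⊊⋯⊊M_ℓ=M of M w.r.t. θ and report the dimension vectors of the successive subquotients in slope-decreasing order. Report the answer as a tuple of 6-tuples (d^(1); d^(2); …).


Barcode: M ≅ I[1,2], I[1,5], I[2,2]^2, I[4,6], I[6,6]. HN layers by μ_θ (7 steps, strictly decreasing):
  μ^(1)=37; μ^(2)=24; μ^(3)=9/2; μ^(4)=-19/3; μ^(5)=-15; μ^(6)=-28; μ^(7)=-41

((0, 3, 0, 0, 0, 0); (0, 0, 0, 0, 1, 0); (0, 0, 0, 0, 1, 1); (0, 1, 1, 1, 0, 0); (0, 0, 0, 0, 0, 1); (0, 0, 0, 1, 0, 0); (2, 0, 0, 0, 0, 0))


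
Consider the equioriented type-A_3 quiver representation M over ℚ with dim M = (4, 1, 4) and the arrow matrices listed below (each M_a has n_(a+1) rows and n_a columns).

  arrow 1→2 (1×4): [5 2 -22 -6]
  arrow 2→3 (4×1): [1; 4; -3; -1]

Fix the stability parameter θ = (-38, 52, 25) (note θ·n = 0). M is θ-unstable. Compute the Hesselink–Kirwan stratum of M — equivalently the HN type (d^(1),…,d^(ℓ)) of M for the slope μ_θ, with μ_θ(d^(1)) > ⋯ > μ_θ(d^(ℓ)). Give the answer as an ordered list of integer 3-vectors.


Barcode: M ≅ I[1,1]^3, I[1,3], I[3,3]^3. HN layers by μ_θ (3 steps, strictly decreasing):
  μ^(1)=77/2; μ^(2)=25; μ^(3)=-38

((0, 1, 1); (0, 0, 3); (4, 0, 0))


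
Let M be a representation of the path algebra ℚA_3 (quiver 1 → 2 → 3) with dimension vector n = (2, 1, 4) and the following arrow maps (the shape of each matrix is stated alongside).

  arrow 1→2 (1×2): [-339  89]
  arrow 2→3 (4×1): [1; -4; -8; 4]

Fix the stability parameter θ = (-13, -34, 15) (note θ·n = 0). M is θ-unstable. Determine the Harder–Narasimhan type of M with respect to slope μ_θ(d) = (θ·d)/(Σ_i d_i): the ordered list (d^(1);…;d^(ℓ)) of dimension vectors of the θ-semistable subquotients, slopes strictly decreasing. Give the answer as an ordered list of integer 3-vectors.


Barcode: M ≅ I[1,1], I[1,3], I[3,3]^3. HN layers by μ_θ (3 steps, strictly decreasing):
  μ^(1)=15; μ^(2)=-13; μ^(3)=-47/2

((0, 0, 4); (1, 0, 0); (1, 1, 0))


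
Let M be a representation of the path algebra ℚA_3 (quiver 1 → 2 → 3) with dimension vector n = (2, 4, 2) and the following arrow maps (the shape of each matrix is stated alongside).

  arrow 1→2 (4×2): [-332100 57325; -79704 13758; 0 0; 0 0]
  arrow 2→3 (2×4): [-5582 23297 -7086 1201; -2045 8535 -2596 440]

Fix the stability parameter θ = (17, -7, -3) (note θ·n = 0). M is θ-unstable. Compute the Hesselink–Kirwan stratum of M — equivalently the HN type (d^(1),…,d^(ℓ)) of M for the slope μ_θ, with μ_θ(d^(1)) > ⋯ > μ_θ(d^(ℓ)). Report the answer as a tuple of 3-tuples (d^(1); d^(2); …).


Barcode: M ≅ I[1,1], I[1,3], I[2,2]^2, I[2,3]. HN layers by μ_θ (4 steps, strictly decreasing):
  μ^(1)=17; μ^(2)=7/3; μ^(3)=-3; μ^(4)=-7

((1, 0, 0); (1, 1, 1); (0, 0, 1); (0, 3, 0))


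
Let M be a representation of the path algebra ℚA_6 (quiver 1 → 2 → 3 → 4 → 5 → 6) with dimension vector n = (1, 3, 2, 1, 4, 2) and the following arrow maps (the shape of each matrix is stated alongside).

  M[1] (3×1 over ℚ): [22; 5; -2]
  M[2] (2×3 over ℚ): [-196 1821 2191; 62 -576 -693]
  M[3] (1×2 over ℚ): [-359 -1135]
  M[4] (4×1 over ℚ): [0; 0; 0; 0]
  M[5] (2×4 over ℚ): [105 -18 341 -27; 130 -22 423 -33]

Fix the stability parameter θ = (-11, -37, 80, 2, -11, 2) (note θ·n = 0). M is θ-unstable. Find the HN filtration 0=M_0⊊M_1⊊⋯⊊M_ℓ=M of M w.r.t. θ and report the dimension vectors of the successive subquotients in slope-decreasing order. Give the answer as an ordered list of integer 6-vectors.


Interval decomposition of M: I[1,4], I[2,2], I[2,3], I[5,5]^2, I[5,6]^2.
HN type (ℓ=6): μ^(1)=80; μ^(2)=41; μ^(3)=2; μ^(4)=-11; μ^(5)=-24; μ^(6)=-37

((0, 0, 1, 0, 0, 0); (0, 0, 1, 1, 0, 0); (0, 0, 0, 0, 0, 2); (0, 0, 0, 0, 4, 0); (1, 1, 0, 0, 0, 0); (0, 2, 0, 0, 0, 0))


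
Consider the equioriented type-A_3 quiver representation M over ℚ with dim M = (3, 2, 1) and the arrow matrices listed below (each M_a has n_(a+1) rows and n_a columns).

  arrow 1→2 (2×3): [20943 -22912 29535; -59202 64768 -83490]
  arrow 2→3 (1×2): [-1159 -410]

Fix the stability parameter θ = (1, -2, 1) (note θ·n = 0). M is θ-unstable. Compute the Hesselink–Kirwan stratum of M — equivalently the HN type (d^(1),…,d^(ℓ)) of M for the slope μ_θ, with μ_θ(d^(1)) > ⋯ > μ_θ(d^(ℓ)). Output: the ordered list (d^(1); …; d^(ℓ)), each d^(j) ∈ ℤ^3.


Via rank(M_{q-1}∘⋯∘M_p): M ≅ I[1,1]^2, I[1,3], I[2,2].
μ_θ-semistable layers: μ^(1)=1; μ^(2)=-1/2; μ^(3)=-2

((2, 0, 1); (1, 1, 0); (0, 1, 0))


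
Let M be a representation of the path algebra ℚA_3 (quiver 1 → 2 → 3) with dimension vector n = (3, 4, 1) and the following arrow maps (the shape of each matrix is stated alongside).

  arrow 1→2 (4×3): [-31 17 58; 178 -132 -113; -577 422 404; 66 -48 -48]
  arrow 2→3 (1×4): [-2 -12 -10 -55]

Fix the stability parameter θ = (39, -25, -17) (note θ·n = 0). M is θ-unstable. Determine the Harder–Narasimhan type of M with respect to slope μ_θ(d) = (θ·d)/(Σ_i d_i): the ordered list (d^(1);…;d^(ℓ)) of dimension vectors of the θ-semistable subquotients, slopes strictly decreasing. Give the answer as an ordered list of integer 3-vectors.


Interval decomposition of M: I[1,2]^2, I[1,3], I[2,2].
HN type (ℓ=3): μ^(1)=7; μ^(2)=-1; μ^(3)=-25

((2, 2, 0); (1, 1, 1); (0, 1, 0))


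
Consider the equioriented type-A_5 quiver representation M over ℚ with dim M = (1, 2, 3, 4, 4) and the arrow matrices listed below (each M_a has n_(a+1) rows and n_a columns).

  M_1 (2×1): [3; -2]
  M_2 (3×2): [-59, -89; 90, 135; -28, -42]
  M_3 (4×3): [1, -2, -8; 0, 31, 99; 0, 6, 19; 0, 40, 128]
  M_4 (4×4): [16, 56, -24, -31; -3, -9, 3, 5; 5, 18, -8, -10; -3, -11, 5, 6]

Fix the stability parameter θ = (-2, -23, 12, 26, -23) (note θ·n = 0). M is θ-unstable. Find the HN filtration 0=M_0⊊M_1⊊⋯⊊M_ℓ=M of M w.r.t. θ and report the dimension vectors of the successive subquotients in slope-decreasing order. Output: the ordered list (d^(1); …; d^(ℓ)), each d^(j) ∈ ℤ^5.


Interval decomposition of M: I[1,5], I[2,5], I[3,4], I[4,5], I[5,5].
HN type (ℓ=6): μ^(1)=26; μ^(2)=12; μ^(3)=5; μ^(4)=3/2; μ^(5)=-25/2; μ^(6)=-23

((0, 0, 0, 1, 0); (0, 0, 1, 0, 0); (0, 0, 2, 2, 2); (0, 0, 0, 1, 1); (1, 1, 0, 0, 0); (0, 1, 0, 0, 1))


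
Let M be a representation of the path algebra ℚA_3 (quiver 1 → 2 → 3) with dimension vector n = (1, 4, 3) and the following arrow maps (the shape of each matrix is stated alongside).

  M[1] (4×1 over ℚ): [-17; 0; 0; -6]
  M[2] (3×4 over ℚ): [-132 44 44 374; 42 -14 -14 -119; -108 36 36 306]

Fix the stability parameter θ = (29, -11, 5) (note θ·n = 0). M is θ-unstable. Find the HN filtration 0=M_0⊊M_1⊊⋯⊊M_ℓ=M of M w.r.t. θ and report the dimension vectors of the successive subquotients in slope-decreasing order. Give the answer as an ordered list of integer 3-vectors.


Via rank(M_{q-1}∘⋯∘M_p): M ≅ I[1,2], I[2,2]^2, I[2,3], I[3,3]^2.
μ_θ-semistable layers: μ^(1)=9; μ^(2)=5; μ^(3)=-11

((1, 1, 0); (0, 0, 3); (0, 3, 0))


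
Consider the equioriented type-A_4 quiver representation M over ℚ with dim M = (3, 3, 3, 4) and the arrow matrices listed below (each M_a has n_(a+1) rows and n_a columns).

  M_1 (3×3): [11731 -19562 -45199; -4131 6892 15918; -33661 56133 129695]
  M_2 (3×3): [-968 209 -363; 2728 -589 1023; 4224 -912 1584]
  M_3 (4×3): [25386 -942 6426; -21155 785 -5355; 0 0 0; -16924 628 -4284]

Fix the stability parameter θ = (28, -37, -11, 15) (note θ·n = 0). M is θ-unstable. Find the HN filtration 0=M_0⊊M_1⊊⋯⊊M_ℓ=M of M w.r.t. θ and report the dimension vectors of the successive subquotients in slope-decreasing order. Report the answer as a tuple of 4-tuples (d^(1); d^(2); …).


Interval decomposition of M: I[1,2]^2, I[1,3], I[3,3], I[3,4], I[4,4]^3.
HN type (ℓ=4): μ^(1)=15; μ^(2)=-9/2; μ^(3)=-20/3; μ^(4)=-11

((0, 0, 0, 4); (2, 2, 0, 0); (1, 1, 1, 0); (0, 0, 2, 0))


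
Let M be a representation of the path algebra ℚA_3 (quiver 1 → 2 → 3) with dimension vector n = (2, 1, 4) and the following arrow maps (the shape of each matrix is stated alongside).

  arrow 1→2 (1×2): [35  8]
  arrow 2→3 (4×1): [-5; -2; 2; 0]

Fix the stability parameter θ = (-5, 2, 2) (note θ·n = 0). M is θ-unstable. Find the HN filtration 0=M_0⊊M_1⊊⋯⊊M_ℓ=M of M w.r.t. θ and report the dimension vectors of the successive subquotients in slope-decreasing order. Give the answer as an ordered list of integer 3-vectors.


Via rank(M_{q-1}∘⋯∘M_p): M ≅ I[1,1], I[1,3], I[3,3]^3.
μ_θ-semistable layers: μ^(1)=2; μ^(2)=-5

((0, 1, 4); (2, 0, 0))


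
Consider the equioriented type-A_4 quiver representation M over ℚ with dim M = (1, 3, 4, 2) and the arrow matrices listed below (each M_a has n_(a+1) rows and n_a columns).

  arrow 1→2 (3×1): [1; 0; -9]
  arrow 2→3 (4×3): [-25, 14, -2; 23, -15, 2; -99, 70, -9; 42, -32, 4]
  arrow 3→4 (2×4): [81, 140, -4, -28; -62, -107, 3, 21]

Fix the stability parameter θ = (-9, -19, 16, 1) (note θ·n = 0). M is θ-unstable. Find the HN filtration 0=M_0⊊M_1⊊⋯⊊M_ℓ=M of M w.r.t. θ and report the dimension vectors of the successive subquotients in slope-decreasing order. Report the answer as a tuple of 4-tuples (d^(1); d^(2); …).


Via rank(M_{q-1}∘⋯∘M_p): M ≅ I[1,4], I[2,3], I[2,4], I[3,3].
μ_θ-semistable layers: μ^(1)=16; μ^(2)=17/2; μ^(3)=-14; μ^(4)=-19

((0, 0, 2, 0); (0, 0, 2, 2); (1, 1, 0, 0); (0, 2, 0, 0))


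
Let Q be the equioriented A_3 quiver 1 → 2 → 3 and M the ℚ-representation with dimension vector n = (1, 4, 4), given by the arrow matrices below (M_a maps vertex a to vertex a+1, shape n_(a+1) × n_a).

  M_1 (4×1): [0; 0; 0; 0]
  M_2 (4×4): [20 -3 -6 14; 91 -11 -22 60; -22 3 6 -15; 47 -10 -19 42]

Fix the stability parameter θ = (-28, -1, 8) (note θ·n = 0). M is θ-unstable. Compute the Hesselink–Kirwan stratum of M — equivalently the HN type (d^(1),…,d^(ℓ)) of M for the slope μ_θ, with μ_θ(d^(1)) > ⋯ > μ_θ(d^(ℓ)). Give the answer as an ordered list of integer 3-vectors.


Interval decomposition of M: I[1,1], I[2,3]^4.
HN type (ℓ=3): μ^(1)=8; μ^(2)=-1; μ^(3)=-28

((0, 0, 4); (0, 4, 0); (1, 0, 0))


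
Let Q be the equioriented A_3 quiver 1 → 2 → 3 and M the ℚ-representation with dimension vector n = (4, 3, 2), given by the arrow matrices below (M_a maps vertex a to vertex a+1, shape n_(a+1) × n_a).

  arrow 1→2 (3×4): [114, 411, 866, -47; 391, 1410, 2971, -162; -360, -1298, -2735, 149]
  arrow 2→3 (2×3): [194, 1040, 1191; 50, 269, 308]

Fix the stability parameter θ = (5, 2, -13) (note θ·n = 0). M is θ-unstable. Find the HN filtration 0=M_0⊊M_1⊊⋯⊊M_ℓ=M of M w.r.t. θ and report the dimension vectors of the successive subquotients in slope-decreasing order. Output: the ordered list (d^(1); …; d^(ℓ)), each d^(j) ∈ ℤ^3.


Barcode: M ≅ I[1,1], I[1,2], I[1,3]^2. HN layers by μ_θ (3 steps, strictly decreasing):
  μ^(1)=5; μ^(2)=7/2; μ^(3)=-2

((1, 0, 0); (1, 1, 0); (2, 2, 2))


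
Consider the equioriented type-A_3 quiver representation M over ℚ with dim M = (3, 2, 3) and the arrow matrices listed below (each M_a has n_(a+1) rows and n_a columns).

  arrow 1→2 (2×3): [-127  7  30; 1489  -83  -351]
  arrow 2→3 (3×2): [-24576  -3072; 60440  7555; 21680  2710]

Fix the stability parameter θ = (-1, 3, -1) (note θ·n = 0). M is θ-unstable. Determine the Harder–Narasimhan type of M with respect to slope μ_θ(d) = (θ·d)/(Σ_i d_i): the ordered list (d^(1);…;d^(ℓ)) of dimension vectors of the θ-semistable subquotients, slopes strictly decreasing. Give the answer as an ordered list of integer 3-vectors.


Barcode: M ≅ I[1,1], I[1,2], I[1,3], I[3,3]^2. HN layers by μ_θ (3 steps, strictly decreasing):
  μ^(1)=3; μ^(2)=1; μ^(3)=-1

((0, 1, 0); (0, 1, 1); (3, 0, 2))


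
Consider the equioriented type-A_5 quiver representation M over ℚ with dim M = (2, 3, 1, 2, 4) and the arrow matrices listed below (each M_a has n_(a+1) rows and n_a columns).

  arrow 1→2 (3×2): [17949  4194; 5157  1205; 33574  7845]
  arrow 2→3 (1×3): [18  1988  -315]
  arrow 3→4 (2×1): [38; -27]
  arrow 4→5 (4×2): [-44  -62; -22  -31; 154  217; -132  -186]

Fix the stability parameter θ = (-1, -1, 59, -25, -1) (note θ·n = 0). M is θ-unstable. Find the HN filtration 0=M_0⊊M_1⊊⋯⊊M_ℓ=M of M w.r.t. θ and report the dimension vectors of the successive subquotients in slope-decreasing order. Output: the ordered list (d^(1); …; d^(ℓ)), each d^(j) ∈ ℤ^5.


Barcode: M ≅ I[1,2], I[1,5], I[2,2], I[4,4], I[5,5]^3. HN layers by μ_θ (3 steps, strictly decreasing):
  μ^(1)=11; μ^(2)=-1; μ^(3)=-25

((0, 0, 1, 1, 1); (2, 3, 0, 0, 3); (0, 0, 0, 1, 0))


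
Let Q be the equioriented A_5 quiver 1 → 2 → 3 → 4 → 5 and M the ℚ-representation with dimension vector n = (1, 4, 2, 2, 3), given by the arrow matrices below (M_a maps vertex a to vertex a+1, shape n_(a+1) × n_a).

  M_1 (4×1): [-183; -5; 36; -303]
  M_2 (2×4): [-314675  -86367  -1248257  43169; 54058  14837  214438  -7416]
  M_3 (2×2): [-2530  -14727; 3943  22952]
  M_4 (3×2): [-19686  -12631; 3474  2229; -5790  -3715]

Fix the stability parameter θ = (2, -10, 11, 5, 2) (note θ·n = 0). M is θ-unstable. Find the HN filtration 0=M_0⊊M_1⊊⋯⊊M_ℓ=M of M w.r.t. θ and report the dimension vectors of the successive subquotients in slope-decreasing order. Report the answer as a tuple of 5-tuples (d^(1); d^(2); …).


Interval decomposition of M: I[1,5], I[2,2]^2, I[2,4], I[5,5]^2.
HN type (ℓ=5): μ^(1)=8; μ^(2)=6; μ^(3)=2; μ^(4)=-4; μ^(5)=-10

((0, 0, 1, 1, 0); (0, 0, 1, 1, 1); (0, 0, 0, 0, 2); (1, 1, 0, 0, 0); (0, 3, 0, 0, 0))


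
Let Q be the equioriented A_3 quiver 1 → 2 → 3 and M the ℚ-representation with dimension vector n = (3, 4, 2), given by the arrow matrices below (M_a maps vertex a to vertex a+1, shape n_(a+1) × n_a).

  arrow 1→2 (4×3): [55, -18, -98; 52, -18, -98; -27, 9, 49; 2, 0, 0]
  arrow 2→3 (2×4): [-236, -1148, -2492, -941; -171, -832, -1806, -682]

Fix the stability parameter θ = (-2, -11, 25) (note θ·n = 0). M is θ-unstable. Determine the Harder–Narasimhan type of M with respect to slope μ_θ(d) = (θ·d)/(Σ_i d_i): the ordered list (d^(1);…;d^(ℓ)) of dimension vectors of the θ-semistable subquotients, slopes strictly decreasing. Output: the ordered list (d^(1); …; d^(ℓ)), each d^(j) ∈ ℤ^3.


Interval decomposition of M: I[1,1], I[1,3]^2, I[2,2]^2.
HN type (ℓ=4): μ^(1)=25; μ^(2)=-2; μ^(3)=-13/2; μ^(4)=-11

((0, 0, 2); (1, 0, 0); (2, 2, 0); (0, 2, 0))


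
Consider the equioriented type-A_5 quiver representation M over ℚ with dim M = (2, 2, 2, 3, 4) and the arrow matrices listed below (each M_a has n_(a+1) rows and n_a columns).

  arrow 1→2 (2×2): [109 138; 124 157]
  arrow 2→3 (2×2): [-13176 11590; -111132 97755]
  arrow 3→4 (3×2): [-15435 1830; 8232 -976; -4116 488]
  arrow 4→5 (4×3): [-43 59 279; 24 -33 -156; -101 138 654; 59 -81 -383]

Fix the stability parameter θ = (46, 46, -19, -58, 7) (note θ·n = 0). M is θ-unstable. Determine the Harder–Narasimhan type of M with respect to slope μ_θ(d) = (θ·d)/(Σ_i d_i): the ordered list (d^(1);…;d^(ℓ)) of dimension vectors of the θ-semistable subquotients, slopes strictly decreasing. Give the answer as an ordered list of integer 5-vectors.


Interval decomposition of M: I[1,2], I[1,3], I[3,5], I[4,5]^2, I[5,5].
HN type (ℓ=5): μ^(1)=46; μ^(2)=73/3; μ^(3)=7; μ^(4)=-77/2; μ^(5)=-58

((1, 1, 0, 0, 0); (1, 1, 1, 0, 0); (0, 0, 0, 0, 4); (0, 0, 1, 1, 0); (0, 0, 0, 2, 0))


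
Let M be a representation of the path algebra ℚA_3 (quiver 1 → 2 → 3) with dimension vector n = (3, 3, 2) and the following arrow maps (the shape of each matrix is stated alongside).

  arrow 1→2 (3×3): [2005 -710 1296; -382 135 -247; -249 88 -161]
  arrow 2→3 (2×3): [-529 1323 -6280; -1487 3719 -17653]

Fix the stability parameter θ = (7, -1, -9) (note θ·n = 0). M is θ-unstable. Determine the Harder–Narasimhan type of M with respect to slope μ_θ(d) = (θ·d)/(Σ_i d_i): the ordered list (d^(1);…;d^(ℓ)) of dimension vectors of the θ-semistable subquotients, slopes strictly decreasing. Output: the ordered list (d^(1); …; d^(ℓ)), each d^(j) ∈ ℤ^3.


Via rank(M_{q-1}∘⋯∘M_p): M ≅ I[1,2], I[1,3]^2.
μ_θ-semistable layers: μ^(1)=3; μ^(2)=-1

((1, 1, 0); (2, 2, 2))


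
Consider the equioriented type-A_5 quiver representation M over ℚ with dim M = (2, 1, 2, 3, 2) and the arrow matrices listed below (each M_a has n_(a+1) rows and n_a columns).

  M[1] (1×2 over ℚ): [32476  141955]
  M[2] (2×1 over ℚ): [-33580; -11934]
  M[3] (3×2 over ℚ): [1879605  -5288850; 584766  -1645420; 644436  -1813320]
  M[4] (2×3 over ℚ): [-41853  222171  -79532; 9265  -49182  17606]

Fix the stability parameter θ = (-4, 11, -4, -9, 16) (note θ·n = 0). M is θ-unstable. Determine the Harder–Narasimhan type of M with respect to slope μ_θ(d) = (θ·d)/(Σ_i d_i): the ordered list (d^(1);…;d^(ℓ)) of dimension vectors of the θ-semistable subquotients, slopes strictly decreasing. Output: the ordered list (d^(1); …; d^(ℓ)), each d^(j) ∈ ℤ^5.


Interval decomposition of M: I[1,1], I[1,3], I[3,5], I[4,4], I[4,5].
HN type (ℓ=5): μ^(1)=16; μ^(2)=7/2; μ^(3)=-4; μ^(4)=-13/2; μ^(5)=-9

((0, 0, 0, 0, 2); (0, 1, 1, 0, 0); (2, 0, 0, 0, 0); (0, 0, 1, 1, 0); (0, 0, 0, 2, 0))


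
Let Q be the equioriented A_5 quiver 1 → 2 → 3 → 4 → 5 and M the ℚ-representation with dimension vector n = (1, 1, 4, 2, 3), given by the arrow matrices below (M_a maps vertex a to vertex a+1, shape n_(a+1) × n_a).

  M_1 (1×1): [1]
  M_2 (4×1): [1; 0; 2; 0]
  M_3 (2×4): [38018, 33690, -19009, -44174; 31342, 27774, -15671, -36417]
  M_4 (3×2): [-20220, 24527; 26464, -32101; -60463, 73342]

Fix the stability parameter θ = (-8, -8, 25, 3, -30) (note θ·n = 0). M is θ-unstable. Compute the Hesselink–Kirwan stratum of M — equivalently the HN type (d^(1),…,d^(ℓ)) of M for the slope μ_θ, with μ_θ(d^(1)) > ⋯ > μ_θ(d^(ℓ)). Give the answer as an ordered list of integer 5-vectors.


Via rank(M_{q-1}∘⋯∘M_p): M ≅ I[1,3], I[3,3], I[3,5]^2, I[5,5].
μ_θ-semistable layers: μ^(1)=25; μ^(2)=-2/3; μ^(3)=-8; μ^(4)=-30

((0, 0, 2, 0, 0); (0, 0, 2, 2, 2); (1, 1, 0, 0, 0); (0, 0, 0, 0, 1))


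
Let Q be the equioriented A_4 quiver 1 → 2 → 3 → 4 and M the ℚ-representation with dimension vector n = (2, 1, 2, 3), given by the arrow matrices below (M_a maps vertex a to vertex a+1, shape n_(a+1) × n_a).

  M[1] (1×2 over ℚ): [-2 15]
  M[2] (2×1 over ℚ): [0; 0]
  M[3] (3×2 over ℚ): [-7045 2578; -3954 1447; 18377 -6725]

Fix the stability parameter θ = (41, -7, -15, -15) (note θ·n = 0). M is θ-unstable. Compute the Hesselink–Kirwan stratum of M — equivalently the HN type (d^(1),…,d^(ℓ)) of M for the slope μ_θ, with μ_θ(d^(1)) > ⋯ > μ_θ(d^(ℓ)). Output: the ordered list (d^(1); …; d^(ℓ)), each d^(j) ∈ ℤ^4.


Barcode: M ≅ I[1,1], I[1,2], I[3,4]^2, I[4,4]. HN layers by μ_θ (3 steps, strictly decreasing):
  μ^(1)=41; μ^(2)=17; μ^(3)=-15

((1, 0, 0, 0); (1, 1, 0, 0); (0, 0, 2, 3))


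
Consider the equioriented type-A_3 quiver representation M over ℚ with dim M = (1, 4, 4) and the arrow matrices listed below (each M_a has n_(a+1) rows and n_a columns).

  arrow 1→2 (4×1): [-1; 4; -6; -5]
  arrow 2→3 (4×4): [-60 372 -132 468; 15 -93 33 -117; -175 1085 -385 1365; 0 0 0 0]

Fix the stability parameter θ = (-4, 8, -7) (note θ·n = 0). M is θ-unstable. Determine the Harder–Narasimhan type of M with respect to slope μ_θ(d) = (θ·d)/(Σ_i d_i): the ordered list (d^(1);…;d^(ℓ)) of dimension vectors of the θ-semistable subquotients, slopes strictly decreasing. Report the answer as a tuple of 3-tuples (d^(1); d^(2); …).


Interval decomposition of M: I[1,2], I[2,2]^2, I[2,3], I[3,3]^3.
HN type (ℓ=4): μ^(1)=8; μ^(2)=1/2; μ^(3)=-4; μ^(4)=-7

((0, 3, 0); (0, 1, 1); (1, 0, 0); (0, 0, 3))


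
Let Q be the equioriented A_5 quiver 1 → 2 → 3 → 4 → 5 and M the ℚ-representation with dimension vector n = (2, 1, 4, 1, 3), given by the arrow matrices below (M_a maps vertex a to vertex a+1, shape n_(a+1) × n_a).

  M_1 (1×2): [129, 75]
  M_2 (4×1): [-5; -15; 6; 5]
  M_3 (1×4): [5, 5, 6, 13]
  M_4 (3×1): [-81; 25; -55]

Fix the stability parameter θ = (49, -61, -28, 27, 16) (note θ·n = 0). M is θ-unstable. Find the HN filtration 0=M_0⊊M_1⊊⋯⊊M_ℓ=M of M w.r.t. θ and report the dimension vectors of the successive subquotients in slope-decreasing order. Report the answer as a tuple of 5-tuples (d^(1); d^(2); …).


Via rank(M_{q-1}∘⋯∘M_p): M ≅ I[1,1], I[1,5], I[3,3]^3, I[5,5]^2.
μ_θ-semistable layers: μ^(1)=49; μ^(2)=43/2; μ^(3)=16; μ^(4)=-40/3; μ^(5)=-28

((1, 0, 0, 0, 0); (0, 0, 0, 1, 1); (0, 0, 0, 0, 2); (1, 1, 1, 0, 0); (0, 0, 3, 0, 0))
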